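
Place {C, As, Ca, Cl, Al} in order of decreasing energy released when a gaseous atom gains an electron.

Cl > C > As > Al > Ca

C is in period 2, group 14; Al is in period 3, group 13; Cl is in period 3, group 17; Ca is in period 4, group 2; As is in period 4, group 15.
Atoms with high Z_eff and room in the valence shell (especially the halogens) have the most exothermic electron affinities.
These span different periods and groups, so the two trends combine.
Al > Ca: relative to Ca, both the across-period and down-group shifts push Al's electron affinity up.
As > Al: period and group pull opposite ways; the across-period shift dominates (78 vs 42 kJ/mol).
C > As: period and group pull opposite ways; the down-group shift dominates (122 vs 78 kJ/mol).
Cl > C: period and group pull opposite ways; the across-period shift dominates (349 vs 122 kJ/mol).
Tabulated electron affinity (kJ/mol): C 122, Al 42, Cl 349, Ca 2, As 78.
So from highest to lowest: Cl > C > As > Al > Ca.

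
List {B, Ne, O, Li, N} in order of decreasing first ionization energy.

Li is in period 2, group 1; B is in period 2, group 13; N is in period 2, group 15; O is in period 2, group 16; Ne is in period 2, group 18.
IE₁ increases left→right with effective nuclear charge and decreases top→bottom as the valence shell moves farther out.
All lie in period 2; the across-period trend (first ionization energy increases left to right) applies, with the exception below.
Note the exception: N has a higher first ionization energy than O, contrary to the simple trend — pairing an electron in O's 2p⁴ costs repulsion energy, so O ionizes more easily than half-filled N (2p³).
Approximate values (kJ/mol): Li 520, B 801, N 1402, O 1314, Ne 2081.
So from highest to lowest: Ne > N > O > B > Li.

Ne, N, O, B, Li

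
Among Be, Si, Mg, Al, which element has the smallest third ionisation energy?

Al

Consider each +2 ion: Be²⁺ is the bare [He] core; Si²⁺ still has 2 valence electrons; Mg²⁺ is the bare [Ne] core; Al²⁺ still has 1 valence electron.
Pulling an electron out of a noble-gas core costs far more than removing a remaining valence electron, so Mg and Be sit at the high end of IE_3.
Valence configurations: Si²⁺ [Ne]3s², Al²⁺ [Ne]3s¹.
The numbers (kJ/mol): Be 14849, Si 3232, Mg 7733, Al 2745.
Hence IE_3: Al < Si < Mg < Be.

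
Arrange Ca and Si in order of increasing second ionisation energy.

Ca < Si

Consider each +1 ion: Ca⁺ still has 1 valence electron; Si⁺ still has 3 valence electrons.
All are still removing valence electrons, so compare the +1 ions as you would atoms: IE_2 generally rises across a period (higher Z_eff) and falls down a group (larger shell), subject to the usual subshell exceptions.
Valence configurations: Ca⁺ [Ar]4s¹, Si⁺ [Ne]3s²3p¹.
Tabulated IE_2 (kJ/mol): Ca 1145, Si 1577.
Overall IE_2 order: Ca < Si.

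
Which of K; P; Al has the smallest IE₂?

The second ionization energy removes an electron from the +1 ion. For each element: K⁺ is the bare [Ar] core; P⁺ still has 4 valence electrons; Al⁺ still has 2 valence electrons.
Breaking into a closed-shell core is much more expensive than removing a leftover valence electron — K has the largest IE_2 here.
Valence configurations: P⁺ [Ne]3s²3p², Al⁺ [Ne]3s².
The numbers (kJ/mol): K 3052, P 1907, Al 1817.
So the second ionization energies run Al < P < K.

Al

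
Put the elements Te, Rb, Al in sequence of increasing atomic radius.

Al, Te, Rb

Moving right in a period, electrons are added to the same shell under a stronger nuclear pull, so atoms get smaller; moving down, a new shell is opened and atoms get larger.
Neither a single period nor a single group — weigh both effects.
Te > Al: period and group pull opposite ways; the down-group shift dominates (136 vs 126 pm).
Rb > Te: both are in period 5; the period trend gives Rb the larger value.
Tabulated atomic radius (pm): Al 126, Rb 210, Te 136.
So from smallest to largest: Al < Te < Rb.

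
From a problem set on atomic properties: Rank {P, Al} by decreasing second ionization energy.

After 1 electron has been removed, what remains? P⁺ still has 4 valence electrons; Al⁺ still has 2 valence electrons.
All are still removing valence electrons, so compare the +1 ions as you would atoms: IE_2 generally rises across a period (higher Z_eff) and falls down a group (larger shell), subject to the usual subshell exceptions.
Valence configurations: P⁺ [Ne]3s²3p², Al⁺ [Ne]3s².
Approximate IE_2 values (kJ/mol): P 1907, Al 1817.
So the second ionization energies run Al < P.

P > Al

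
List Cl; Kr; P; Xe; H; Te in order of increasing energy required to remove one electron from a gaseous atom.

Te, P, Xe, Cl, H, Kr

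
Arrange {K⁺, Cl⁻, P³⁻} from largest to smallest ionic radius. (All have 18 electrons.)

P³⁻, Cl⁻, K⁺

All of these have 18 electrons, so size is governed by nuclear charge alone: the more protons, the stronger the pull on the same electron cloud, and the smaller the ion.
Nuclear charges: K⁺ (Z=19), Cl⁻ (Z=17), P³⁻ (Z=15).
Largest to smallest: P³⁻ > Cl⁻ > K⁺.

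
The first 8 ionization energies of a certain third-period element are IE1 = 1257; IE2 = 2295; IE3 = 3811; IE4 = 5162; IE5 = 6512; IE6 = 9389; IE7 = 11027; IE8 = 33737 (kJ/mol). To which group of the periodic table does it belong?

Look for the largest jump between consecutive ionization energies: IE8/IE7 ≈ 3.1, far larger than any earlier ratio.
That jump marks the point where a core electron is being removed. So the atom has 7 valence electrons.
A main-group element with 7 valence electrons is in group 17.

Group 17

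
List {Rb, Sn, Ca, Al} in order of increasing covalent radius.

Radius decreases left→right (rising Z_eff, same n) and increases top→bottom (higher n).
These span different periods and groups, so the two trends combine.
Sn > Al: period and group pull opposite ways; the down-group shift dominates (140 vs 126 pm).
Ca > Sn: the two effects oppose for this pair; the across-period effect wins (171 vs 140 pm).
Rb > Ca: both effects reinforce here, so Rb is clearly the larger of the two.
For reference (pm): Al 126, Ca 171, Rb 210, Sn 140.
So from smallest to largest: Al < Sn < Ca < Rb.

Al < Sn < Ca < Rb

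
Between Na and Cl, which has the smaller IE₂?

Cl

Consider each +1 ion: Na⁺ is the bare [Ne] core; Cl⁺ still has 6 valence electrons.
Core electrons are held far more tightly than valence electrons, so Na tops the IE_2 order.
The numbers (kJ/mol): Na 4562, Cl 2298.
Overall IE_2 order: Cl < Na.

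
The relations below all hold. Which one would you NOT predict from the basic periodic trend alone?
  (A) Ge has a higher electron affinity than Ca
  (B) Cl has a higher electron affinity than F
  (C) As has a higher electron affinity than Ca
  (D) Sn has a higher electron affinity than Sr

The general trend: electron affinity increases across a period and decreases down a group.
(A) Ge (period 4, group 14) vs Ca (period 4, group 2): the stated order agrees with the simple trend.
(B) Cl (period 3, group 17) vs F (period 2, group 17): the stated order contradicts the simple trend.
(C) As (period 4, group 15) vs Ca (period 4, group 2): the stated order agrees with the simple trend.
(D) Sn (period 5, group 14) vs Sr (period 5, group 2): the stated order agrees with the simple trend.
The exception is (B): F's small 2p subshell makes the incoming electron feel strong e⁻–e⁻ repulsion, so Cl actually releases more energy on gaining an electron.

(B)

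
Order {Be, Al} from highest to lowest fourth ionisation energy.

Consider each +3 ion: Be³⁺ is already 1 electron into the core; Al³⁺ is the bare [Ne] core.
All of these are removing an electron from a noble-gas core or deeper; the smaller core (lower principal quantum number) is held far more tightly, and within a period the higher nuclear charge binds the same core more tightly.
The numbers (kJ/mol): Be 21007, Al 11577.
Hence IE_4: Al < Be.

Be > Al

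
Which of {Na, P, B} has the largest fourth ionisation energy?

B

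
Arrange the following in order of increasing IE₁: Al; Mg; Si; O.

Al < Mg < Si < O

O is in period 2, group 16; Mg is in period 3, group 2; Al is in period 3, group 13; Si is in period 3, group 14.
Removing the outermost electron gets harder across a period and easier down a group.
Neither a single period nor a single group — weigh both effects.
Mg > Al: this pair runs against the simple trend — see the exception note.
Si > Mg: Si lies to the right of Mg in period 3, so the across-period effect alone puts Si higher.
O > Si: both effects reinforce here, so O is clearly the higher of the two.
Note the exception: Mg has a higher first ionization energy than Al, contrary to the simple trend — Al's single 3p electron is easier to remove than one from Mg's filled 3s².
Tabulated first ionization energy (kJ/mol): O 1314, Mg 738, Al 578, Si 786.
So from lowest to highest: Al < Mg < Si < O.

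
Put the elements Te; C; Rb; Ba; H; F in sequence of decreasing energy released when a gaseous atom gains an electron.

F > Te > C > H > Rb > Ba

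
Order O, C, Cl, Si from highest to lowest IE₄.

The fourth ionization energy removes an electron from the +3 ion. For each element: O³⁺ still has 3 valence electrons; C³⁺ still has 1 valence electron; Cl³⁺ still has 4 valence electrons; Si³⁺ still has 1 valence electron.
All are still removing valence electrons, so compare the +3 ions as you would atoms: IE_4 generally rises across a period (higher Z_eff) and falls down a group (larger shell), subject to the usual subshell exceptions.
Valence configurations: O³⁺ [He]2s²2p¹, C³⁺ [He]2s¹, Cl³⁺ [Ne]3s²3p², Si³⁺ [Ne]3s¹.
Approximate IE_4 values (kJ/mol): O 7469, C 6223, Cl 5159, Si 4356.
Putting it together, IE_4: Si < Cl < C < O.

O, C, Cl, Si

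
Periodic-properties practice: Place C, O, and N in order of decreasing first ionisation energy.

N, O, C

C is in period 2, group 14; N is in period 2, group 15; O is in period 2, group 16.
Across a period the outer electron is held more tightly (higher IE₁); down a group it sits in a higher shell, more shielded, and comes off more easily.
All lie in period 2; the across-period trend (first ionization energy increases left to right) applies, with the exception below.
Note the exception: N has a higher first ionization energy than O, contrary to the simple trend — pairing an electron in O's 2p⁴ costs repulsion energy, so O ionizes more easily than half-filled N (2p³).
Tabulated first ionization energy (kJ/mol): C 1086, N 1402, O 1314.
So from highest to lowest: N > O > C.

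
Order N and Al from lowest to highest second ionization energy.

Al, N

The second ionization energy removes an electron from the +1 ion. For each element: N⁺ still has 4 valence electrons; Al⁺ still has 2 valence electrons.
All are still removing valence electrons, so compare the +1 ions as you would atoms: IE_2 generally rises across a period (higher Z_eff) and falls down a group (larger shell), subject to the usual subshell exceptions.
Valence configurations: N⁺ [He]2s²2p², Al⁺ [Ne]3s².
The numbers (kJ/mol): N 2856, Al 1817.
Putting it together, IE_2: Al < N.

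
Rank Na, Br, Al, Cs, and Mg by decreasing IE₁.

Br > Mg > Al > Na > Cs

Na is in period 3, group 1; Mg is in period 3, group 2; Al is in period 3, group 13; Br is in period 4, group 17; Cs is in period 6, group 1.
Across a period the outer electron is held more tightly (higher IE₁); down a group it sits in a higher shell, more shielded, and comes off more easily.
These span different periods and groups, so the two trends combine.
Na > Cs: they share group 1; the group trend gives Na the larger value.
Al > Na: both are in period 3; the period trend gives Al the larger value.
Mg > Al: this pair runs against the simple trend — see the exception note.
Br > Mg: the two effects oppose for this pair; the across-period effect wins (1140 vs 738 kJ/mol).
Note the exception: Mg has a higher first ionization energy than Al, contrary to the simple trend — Al's single 3p electron is easier to remove than one from Mg's filled 3s².
Tabulated first ionization energy (kJ/mol): Na 496, Mg 738, Al 578, Br 1140, Cs 376.
So from highest to lowest: Br > Mg > Al > Na > Cs.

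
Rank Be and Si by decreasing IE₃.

Be > Si

The third ionization energy removes an electron from the +2 ion. For each element: Be²⁺ is the bare [He] core; Si²⁺ still has 2 valence electrons.
Pulling an electron out of a noble-gas core costs far more than removing a remaining valence electron, so Be sits at the high end of IE_3.
Tabulated IE_3 (kJ/mol): Be 14849, Si 3232.
Overall IE_3 order: Si < Be.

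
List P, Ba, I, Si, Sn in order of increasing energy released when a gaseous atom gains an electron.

Ba, P, Sn, Si, I

Atoms with high Z_eff and room in the valence shell (especially the halogens) have the most exothermic electron affinities.
Neither a single period nor a single group — weigh both effects.
P > Ba: both effects reinforce here, so P is clearly the higher of the two.
Sn > P: this pair runs against the simple trend — see the exception note.
Si > Sn: they share group 14; the group trend gives Si the larger value.
I > Si: the two effects oppose for this pair; the across-period effect wins (295 vs 134 kJ/mol).
Note the exception: Sn has a higher electron affinity than P, contrary to the simple trend — adding an electron to P's half-filled np³ subshell costs electron-pairing energy.
Note the exception: Si has a higher electron affinity than P, contrary to the simple trend — adding an electron to P's half-filled 3p³ is unfavourable, so Si (3p²) has the more exothermic EA.
Approximate values (kJ/mol): Si 134, P 72, Sn 107, I 295, Ba 14.
So from lowest to highest: Ba < P < Sn < Si < I.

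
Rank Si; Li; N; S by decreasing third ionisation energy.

IE_3 is the cost of taking one more electron from the +2 cation: Si²⁺ still has 2 valence electrons; Li²⁺ is already 1 electron into the core; N²⁺ still has 3 valence electrons; S²⁺ still has 4 valence electrons.
Breaking into a closed-shell core is much more expensive than removing a leftover valence electron — Li has the largest IE_3 here.
Valence configurations: Si²⁺ [Ne]3s², N²⁺ [He]2s²2p¹, S²⁺ [Ne]3s²3p².
The numbers (kJ/mol): Si 3232, Li 11815, N 4578, S 3357.
Hence IE_3: Si < S < N < Li.

Li > N > S > Si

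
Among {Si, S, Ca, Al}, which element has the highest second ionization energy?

S

Consider each +1 ion: Si⁺ still has 3 valence electrons; S⁺ still has 5 valence electrons; Ca⁺ still has 1 valence electron; Al⁺ still has 2 valence electrons.
All are still removing valence electrons, so compare the +1 ions as you would atoms: IE_2 generally rises across a period (higher Z_eff) and falls down a group (larger shell), subject to the usual subshell exceptions.
Valence configurations: Si⁺ [Ne]3s²3p¹, S⁺ [Ne]3s²3p³, Ca⁺ [Ar]4s¹, Al⁺ [Ne]3s².
Si⁺ loses a lone 3p electron whereas Al⁺ must break into a filled 3s² pair, so IE_2(Al) > IE_2(Si) even though Si has the higher nuclear charge.
Tabulated IE_2 (kJ/mol): Si 1577, S 2252, Ca 1145, Al 1817.
Putting it together, IE_2: Ca < Si < Al < S.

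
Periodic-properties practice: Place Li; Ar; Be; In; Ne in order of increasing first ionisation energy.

Li < In < Be < Ar < Ne

Across a period the outer electron is held more tightly (higher IE₁); down a group it sits in a higher shell, more shielded, and comes off more easily.
These span different periods and groups, so the two trends combine.
In > Li: period and group pull opposite ways; the across-period shift dominates (558 vs 520 kJ/mol).
Be > In: period and group pull opposite ways; the down-group shift dominates (900 vs 558 kJ/mol).
Ar > Be: period and group pull opposite ways; the across-period shift dominates (1521 vs 900 kJ/mol).
Ne > Ar: Ne sits above Ar in group 18, so the down-group effect alone puts Ne higher.
For reference (kJ/mol): Li 520, Be 900, Ne 2081, Ar 1521, In 558.
So from lowest to highest: Li < In < Be < Ar < Ne.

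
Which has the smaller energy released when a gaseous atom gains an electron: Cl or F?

F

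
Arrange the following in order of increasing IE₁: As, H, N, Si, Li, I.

Li, Si, As, I, H, N

H is in period 1, group 1; Li is in period 2, group 1; N is in period 2, group 15; Si is in period 3, group 14; As is in period 4, group 15; I is in period 5, group 17.
Removing the outermost electron gets harder across a period and easier down a group.
Neither a single period nor a single group — weigh both effects.
Si > Li: the two effects oppose for this pair; the across-period effect wins (786 vs 520 kJ/mol).
As > Si: the two effects oppose for this pair; the across-period effect wins (947 vs 786 kJ/mol).
I > As: period and group pull opposite ways; the across-period shift dominates (1008 vs 947 kJ/mol).
H > I: the two effects oppose for this pair; the down-group effect wins (1312 vs 1008 kJ/mol).
N > H: the two effects oppose for this pair; the across-period effect wins (1402 vs 1312 kJ/mol).
For reference (kJ/mol): H 1312, Li 520, N 1402, Si 786, As 947, I 1008.
So from lowest to highest: Li < Si < As < I < H < N.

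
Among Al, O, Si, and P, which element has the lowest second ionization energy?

Si

Consider each +1 ion: Al⁺ still has 2 valence electrons; O⁺ still has 5 valence electrons; Si⁺ still has 3 valence electrons; P⁺ still has 4 valence electrons.
All are still removing valence electrons, so compare the +1 ions as you would atoms: IE_2 generally rises across a period (higher Z_eff) and falls down a group (larger shell), subject to the usual subshell exceptions.
Valence configurations: Al⁺ [Ne]3s², O⁺ [He]2s²2p³, Si⁺ [Ne]3s²3p¹, P⁺ [Ne]3s²3p².
Si⁺ loses a lone 3p electron whereas Al⁺ must break into a filled 3s² pair, so IE_2(Al) > IE_2(Si) even though Si has the higher nuclear charge.
The numbers (kJ/mol): Al 1817, O 3388, Si 1577, P 1907.
Overall IE_2 order: Si < Al < P < O.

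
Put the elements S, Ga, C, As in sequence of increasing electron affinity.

Ga, As, C, S

C is in period 2, group 14; S is in period 3, group 16; Ga is in period 4, group 13; As is in period 4, group 15.
Atoms with high Z_eff and room in the valence shell (especially the halogens) have the most exothermic electron affinities.
Neither a single period nor a single group — weigh both effects.
As > Ga: both are in period 4; the period trend gives As the larger value.
C > As: period and group pull opposite ways; the down-group shift dominates (122 vs 78 kJ/mol).
S > C: period and group pull opposite ways; the across-period shift dominates (200 vs 122 kJ/mol).
Approximate values (kJ/mol): C 122, S 200, Ga 29, As 78.
So from lowest to highest: Ga < As < C < S.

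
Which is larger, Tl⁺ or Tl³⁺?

Tl⁺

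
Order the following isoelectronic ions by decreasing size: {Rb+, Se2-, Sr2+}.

All of these have 36 electrons, so size is governed by nuclear charge alone: the more protons, the stronger the pull on the same electron cloud, and the smaller the ion.
Nuclear charges: Sr2+ (Z=38), Rb+ (Z=37), Se2- (Z=34).
Largest to smallest: Se2- > Rb+ > Sr2+.

Se2- > Rb+ > Sr2+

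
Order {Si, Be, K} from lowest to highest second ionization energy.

Si < Be < K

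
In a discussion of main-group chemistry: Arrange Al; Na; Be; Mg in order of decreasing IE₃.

Consider each +2 ion: Al²⁺ still has 1 valence electron; Na²⁺ is already 1 electron into the core; Be²⁺ is the bare [He] core; Mg²⁺ is the bare [Ne] core.
Core electrons are held far more tightly than valence electrons, so Na, Mg and Be top the IE_3 order.
Tabulated IE_3 (kJ/mol): Al 2745, Na 6910, Be 14849, Mg 7733.
Overall IE_3 order: Al < Na < Mg < Be.

Be > Mg > Na > Al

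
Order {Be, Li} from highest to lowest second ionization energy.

Li > Be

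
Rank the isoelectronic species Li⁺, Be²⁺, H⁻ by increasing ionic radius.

Be²⁺, Li⁺, H⁻

All of these have 2 electrons, so size is governed by nuclear charge alone: the more protons, the stronger the pull on the same electron cloud, and the smaller the ion.
Nuclear charges: Be²⁺ (Z=4), Li⁺ (Z=3), H⁻ (Z=1).
Smallest to largest: Be²⁺ < Li⁺ < H⁻.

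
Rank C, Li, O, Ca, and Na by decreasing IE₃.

After 2 electrons have been removed, what remains? C²⁺ still has 2 valence electrons; Li²⁺ is already 1 electron into the core; O²⁺ still has 4 valence electrons; Ca²⁺ is the bare [Ar] core; Na²⁺ is already 1 electron into the core.
Usually core removal costs more than valence removal, but here the competition is close: a tightly held n=2 valence electron can cost more to remove than an n=3 core electron, so the actual values have to decide it.
Valence configurations: C²⁺ [He]2s², O²⁺ [He]2s²2p².
Tabulated IE_3 (kJ/mol): C 4620, Li 11815, O 5300, Ca 4912, Na 6910.
Hence IE_3: C < Ca < O < Na < Li.

Li > Na > O > Ca > C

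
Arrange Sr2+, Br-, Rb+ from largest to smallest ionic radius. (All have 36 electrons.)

Br- > Rb+ > Sr2+

All of these have 36 electrons, so size is governed by nuclear charge alone: the more protons, the stronger the pull on the same electron cloud, and the smaller the ion.
Nuclear charges: Sr2+ (Z=38), Rb+ (Z=37), Br- (Z=35).
Largest to smallest: Br- > Rb+ > Sr2+.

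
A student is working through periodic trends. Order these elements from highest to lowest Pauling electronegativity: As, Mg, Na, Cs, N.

N > As > Mg > Na > Cs

N is in period 2, group 15; Na is in period 3, group 1; Mg is in period 3, group 2; As is in period 4, group 15; Cs is in period 6, group 1.
Atoms toward the upper right of the periodic table pull bonding electrons most strongly.
Neither a single period nor a single group — weigh both effects.
Na > Cs: they share group 1; the group trend gives Na the larger value.
Mg > Na: both are in period 3; the period trend gives Mg the larger value.
As > Mg: the two effects oppose for this pair; the across-period effect wins (2.18 vs 1.31).
N > As: N sits above As in group 15, so the down-group effect alone puts N higher.
Tabulated electronegativity (Pauling): N 3.04, Na 0.93, Mg 1.31, As 2.18, Cs 0.79.
So from highest to lowest: N > As > Mg > Na > Cs.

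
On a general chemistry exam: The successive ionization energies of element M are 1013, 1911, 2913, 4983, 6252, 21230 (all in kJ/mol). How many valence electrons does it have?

Look for the largest jump between consecutive ionization energies: IE6/IE5 ≈ 3.4, far larger than any earlier ratio.
That jump marks the point where a core electron is being removed. So the atom has 5 valence electrons.

5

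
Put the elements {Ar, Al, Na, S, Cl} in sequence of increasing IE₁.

Na < Al < S < Cl < Ar

First ionization energy rises across a period (greater Z_eff holds electrons more tightly) and falls down a group (valence electrons are farther from the nucleus).
All lie in period 3, so first ionization energy increases left to right.
So from lowest to highest: Na < Al < S < Cl < Ar.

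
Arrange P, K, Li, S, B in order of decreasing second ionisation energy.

After 1 electron has been removed, what remains? P⁺ still has 4 valence electrons; K⁺ is the bare [Ar] core; Li⁺ is the bare [He] core; S⁺ still has 5 valence electrons; B⁺ still has 2 valence electrons.
Pulling an electron out of a noble-gas core costs far more than removing a remaining valence electron, so K and Li sit at the high end of IE_2.
Valence configurations: P⁺ [Ne]3s²3p², S⁺ [Ne]3s²3p³, B⁺ [He]2s².
The numbers (kJ/mol): P 1907, K 3052, Li 7298, S 2252, B 2427.
So the second ionization energies run P < S < B < K < Li.

Li > K > B > S > P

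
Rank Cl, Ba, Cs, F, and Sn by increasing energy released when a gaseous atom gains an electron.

EA tends to increase across a period and decrease down a group, though the pattern is less regular than for IE or radius.
Here both period and group differ, so the two effects have to be weighed against each other.
Cs > Ba: this pair runs against the simple trend — see the exception note.
Sn > Cs: relative to Cs, both the across-period and down-group shifts push Sn's electron affinity up.
F > Sn: both effects reinforce here, so F is clearly the higher of the two.
Cl > F: this pair runs against the simple trend — see the exception note.
Note the exception: Cs has a higher electron affinity than Ba, contrary to the simple trend — adding an electron to Ba (ns²) has to open a new, higher-energy np subshell, which is unfavourable.
Note the exception: Cl has a higher electron affinity than F, contrary to the simple trend — F's small 2p subshell makes the incoming electron feel strong e⁻–e⁻ repulsion, so Cl actually releases more energy on gaining an electron.
Approximate values (kJ/mol): F 328, Cl 349, Sn 107, Cs 46, Ba 14.
So from lowest to highest: Ba < Cs < Sn < F < Cl.

Ba < Cs < Sn < F < Cl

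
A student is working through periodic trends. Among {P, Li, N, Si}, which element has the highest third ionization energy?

Li

The third ionization energy removes an electron from the +2 ion. For each element: P²⁺ still has 3 valence electrons; Li²⁺ is already 1 electron into the core; N²⁺ still has 3 valence electrons; Si²⁺ still has 2 valence electrons.
Pulling an electron out of a noble-gas core costs far more than removing a remaining valence electron, so Li sits at the high end of IE_3.
Valence configurations: P²⁺ [Ne]3s²3p¹, N²⁺ [He]2s²2p¹, Si²⁺ [Ne]3s².
P²⁺ loses a lone 3p electron whereas Si²⁺ must break into a filled 3s² pair, so IE_3(Si) > IE_3(P) even though P has the higher nuclear charge.
Approximate IE_3 values (kJ/mol): P 2914, Li 11815, N 4578, Si 3232.
So the third ionization energies run P < Si < N < Li.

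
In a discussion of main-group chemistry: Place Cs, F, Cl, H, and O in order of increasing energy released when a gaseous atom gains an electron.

Cs < H < O < F < Cl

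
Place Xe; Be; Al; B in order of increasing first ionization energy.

Al < B < Be < Xe

First ionization energy rises across a period (greater Z_eff holds electrons more tightly) and falls down a group (valence electrons are farther from the nucleus).
Here both period and group differ, so the two effects have to be weighed against each other.
B > Al: they share group 13; the group trend gives B the larger value.
Be > B: this pair runs against the simple trend — see the exception note.
Xe > Be: the two effects oppose for this pair; the across-period effect wins (1170 vs 900 kJ/mol).
Note the exception: Be has a higher first ionization energy than B, contrary to the simple trend — removing B's lone 2p electron is easier than breaking Be's filled 2s².
Tabulated first ionization energy (kJ/mol): Be 900, B 801, Al 578, Xe 1170.
So from lowest to highest: Al < B < Be < Xe.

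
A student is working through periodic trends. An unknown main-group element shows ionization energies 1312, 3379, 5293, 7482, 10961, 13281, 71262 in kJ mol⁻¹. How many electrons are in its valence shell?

Look for the largest jump between consecutive ionization energies: IE7/IE6 ≈ 5.4, far larger than any earlier ratio.
That jump marks the point where a core electron is being removed. So the atom has 6 valence electrons.

6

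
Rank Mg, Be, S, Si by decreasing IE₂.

IE_2 is the cost of taking one more electron from the +1 cation: Mg⁺ still has 1 valence electron; Be⁺ still has 1 valence electron; S⁺ still has 5 valence electrons; Si⁺ still has 3 valence electrons.
All are still removing valence electrons, so compare the +1 ions as you would atoms: IE_2 generally rises across a period (higher Z_eff) and falls down a group (larger shell), subject to the usual subshell exceptions.
Valence configurations: Mg⁺ [Ne]3s¹, Be⁺ [He]2s¹, S⁺ [Ne]3s²3p³, Si⁺ [Ne]3s²3p¹.
Approximate IE_2 values (kJ/mol): Mg 1451, Be 1757, S 2252, Si 1577.
Putting it together, IE_2: Mg < Si < Be < S.

S > Be > Si > Mg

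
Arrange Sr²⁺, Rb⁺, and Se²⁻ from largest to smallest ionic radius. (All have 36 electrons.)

All of these have 36 electrons, so size is governed by nuclear charge alone: the more protons, the stronger the pull on the same electron cloud, and the smaller the ion.
Nuclear charges: Sr²⁺ (Z=38), Rb⁺ (Z=37), Se²⁻ (Z=34).
Largest to smallest: Se²⁻ > Rb⁺ > Sr²⁺.

Se²⁻ > Rb⁺ > Sr²⁺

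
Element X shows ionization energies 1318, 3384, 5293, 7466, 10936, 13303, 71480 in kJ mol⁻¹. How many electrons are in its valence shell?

6

Look for the largest jump between consecutive ionization energies: IE7/IE6 ≈ 5.4, far larger than any earlier ratio.
That jump marks the point where a core electron is being removed. So the atom has 6 valence electrons.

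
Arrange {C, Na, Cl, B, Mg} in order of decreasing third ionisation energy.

Mg > Na > C > Cl > B

The third ionization energy removes an electron from the +2 ion. For each element: C²⁺ still has 2 valence electrons; Na²⁺ is already 1 electron into the core; Cl²⁺ still has 5 valence electrons; B²⁺ still has 1 valence electron; Mg²⁺ is the bare [Ne] core.
Breaking into a closed-shell core is much more expensive than removing a leftover valence electron — Na and Mg have the largest IE_3 here.
Valence configurations: C²⁺ [He]2s², Cl²⁺ [Ne]3s²3p³, B²⁺ [He]2s¹.
The numbers (kJ/mol): C 4620, Na 6910, Cl 3822, B 3660, Mg 7733.
So the third ionization energies run B < Cl < C < Na < Mg.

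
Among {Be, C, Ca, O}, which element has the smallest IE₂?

Consider each +1 ion: Be⁺ still has 1 valence electron; C⁺ still has 3 valence electrons; Ca⁺ still has 1 valence electron; O⁺ still has 5 valence electrons.
All are still removing valence electrons, so compare the +1 ions as you would atoms: IE_2 generally rises across a period (higher Z_eff) and falls down a group (larger shell), subject to the usual subshell exceptions.
Valence configurations: Be⁺ [He]2s¹, C⁺ [He]2s²2p¹, Ca⁺ [Ar]4s¹, O⁺ [He]2s²2p³.
The numbers (kJ/mol): Be 1757, C 2353, Ca 1145, O 3388.
Hence IE_2: Ca < Be < C < O.

Ca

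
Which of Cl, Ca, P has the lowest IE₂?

Ca

The second ionization energy removes an electron from the +1 ion. For each element: Cl⁺ still has 6 valence electrons; Ca⁺ still has 1 valence electron; P⁺ still has 4 valence electrons.
All are still removing valence electrons, so compare the +1 ions as you would atoms: IE_2 generally rises across a period (higher Z_eff) and falls down a group (larger shell), subject to the usual subshell exceptions.
Valence configurations: Cl⁺ [Ne]3s²3p⁴, Ca⁺ [Ar]4s¹, P⁺ [Ne]3s²3p².
The numbers (kJ/mol): Cl 2298, Ca 1145, P 1907.
Hence IE_2: Ca < P < Cl.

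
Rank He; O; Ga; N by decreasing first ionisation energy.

He > N > O > Ga

He is in period 1, group 18; N is in period 2, group 15; O is in period 2, group 16; Ga is in period 4, group 13.
IE₁ increases left→right with effective nuclear charge and decreases top→bottom as the valence shell moves farther out.
Here both period and group differ, so the two effects have to be weighed against each other.
O > Ga: both effects reinforce here, so O is clearly the higher of the two.
N > O: this pair runs against the simple trend — see the exception note.
He > N: both effects reinforce here, so He is clearly the higher of the two.
Note the exception: N has a higher first ionization energy than O, contrary to the simple trend — pairing an electron in O's 2p⁴ costs repulsion energy, so O ionizes more easily than half-filled N (2p³).
For reference (kJ/mol): He 2372, N 1402, O 1314, Ga 579.
So from highest to lowest: He > N > O > Ga.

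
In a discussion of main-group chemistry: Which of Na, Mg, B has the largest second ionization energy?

After 1 electron has been removed, what remains? Na⁺ is the bare [Ne] core; Mg⁺ still has 1 valence electron; B⁺ still has 2 valence electrons.
Pulling an electron out of a noble-gas core costs far more than removing a remaining valence electron, so Na sits at the high end of IE_2.
Valence configurations: Mg⁺ [Ne]3s¹, B⁺ [He]2s².
The numbers (kJ/mol): Na 4562, Mg 1451, B 2427.
Hence IE_2: Mg < B < Na.

Na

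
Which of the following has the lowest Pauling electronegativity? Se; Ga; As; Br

Ga is in period 4, group 13; As is in period 4, group 15; Se is in period 4, group 16; Br is in period 4, group 17.
Atoms toward the upper right of the periodic table pull bonding electrons most strongly.
All lie in period 4, so electronegativity increases left to right.
The lowest Pauling electronegativity among these belongs to Ga.

Ga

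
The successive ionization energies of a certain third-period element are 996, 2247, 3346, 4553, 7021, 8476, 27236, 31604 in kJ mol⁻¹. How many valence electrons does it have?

Look for the largest jump between consecutive ionization energies: IE7/IE6 ≈ 3.2, far larger than any earlier ratio.
That jump marks the point where a core electron is being removed. So the atom has 6 valence electrons.

6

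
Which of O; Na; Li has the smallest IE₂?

After 1 electron has been removed, what remains? O⁺ still has 5 valence electrons; Na⁺ is the bare [Ne] core; Li⁺ is the bare [He] core.
Breaking into a closed-shell core is much more expensive than removing a leftover valence electron — Na and Li have the largest IE_2 here.
Tabulated IE_2 (kJ/mol): O 3388, Na 4562, Li 7298.
Putting it together, IE_2: O < Na < Li.

O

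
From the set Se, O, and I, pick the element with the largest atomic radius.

I

O is in period 2, group 16; Se is in period 4, group 16; I is in period 5, group 17.
Radius decreases left→right (rising Z_eff, same n) and increases top→bottom (higher n).
Neither a single period nor a single group — weigh both effects.
Se > O: Se sits below O in group 16, so the down-group effect alone puts Se larger.
I > Se: period and group pull opposite ways; the down-group shift dominates (133 vs 116 pm).
For reference (pm): O 63, Se 116, I 133.
The largest atomic radius among these belongs to I.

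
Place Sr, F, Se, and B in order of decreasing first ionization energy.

F > Se > B > Sr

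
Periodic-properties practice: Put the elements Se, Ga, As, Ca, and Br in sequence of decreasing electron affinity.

Br, Se, As, Ga, Ca

Ca is in period 4, group 2; Ga is in period 4, group 13; As is in period 4, group 15; Se is in period 4, group 16; Br is in period 4, group 17.
Atoms with high Z_eff and room in the valence shell (especially the halogens) have the most exothermic electron affinities.
All lie in period 4, so electron affinity increases left to right.
So from highest to lowest: Br > Se > As > Ga > Ca.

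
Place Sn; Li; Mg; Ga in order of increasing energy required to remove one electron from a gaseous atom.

Li < Ga < Sn < Mg

IE₁ increases left→right with effective nuclear charge and decreases top→bottom as the valence shell moves farther out.
These sit on a diagonal, where the across-period and down-group effects partly cancel.
Ga > Li: the two effects oppose for this pair; the across-period effect wins (579 vs 520 kJ/mol).
Sn > Ga: the two effects oppose for this pair; the across-period effect wins (709 vs 579 kJ/mol).
Mg > Sn: the two effects oppose for this pair; the down-group effect wins (738 vs 709 kJ/mol).
Tabulated first ionization energy (kJ/mol): Li 520, Mg 738, Ga 579, Sn 709.
So from lowest to highest: Li < Ga < Sn < Mg.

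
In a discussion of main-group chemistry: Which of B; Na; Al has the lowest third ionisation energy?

Al

After 2 electrons have been removed, what remains? B²⁺ still has 1 valence electron; Na²⁺ is already 1 electron into the core; Al²⁺ still has 1 valence electron.
Breaking into a closed-shell core is much more expensive than removing a leftover valence electron — Na has the largest IE_3 here.
Valence configurations: B²⁺ [He]2s¹, Al²⁺ [Ne]3s¹.
Approximate IE_3 values (kJ/mol): B 3660, Na 6910, Al 2745.
Putting it together, IE_3: Al < B < Na.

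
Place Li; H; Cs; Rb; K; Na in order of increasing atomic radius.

Atomic radius shrinks across a period as nuclear charge pulls the same shell inward, and grows down a group as new shells are added.
All are in group 1, so atomic radius increases down the group.
So from smallest to largest: H < Li < Na < K < Rb < Cs.

H < Li < Na < K < Rb < Cs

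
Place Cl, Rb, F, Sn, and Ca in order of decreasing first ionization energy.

F, Cl, Sn, Ca, Rb

Removing the outermost electron gets harder across a period and easier down a group.
Neither a single period nor a single group — weigh both effects.
Ca > Rb: relative to Rb, both the across-period and down-group shifts push Ca's first ionization energy up.
Sn > Ca: the two effects oppose for this pair; the across-period effect wins (709 vs 590 kJ/mol).
Cl > Sn: both effects reinforce here, so Cl is clearly the higher of the two.
F > Cl: they share group 17; the group trend gives F the larger value.
Tabulated first ionization energy (kJ/mol): F 1681, Cl 1251, Ca 590, Rb 403, Sn 709.
So from highest to lowest: F > Cl > Sn > Ca > Rb.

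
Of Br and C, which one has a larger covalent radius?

Br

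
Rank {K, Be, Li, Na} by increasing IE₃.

K < Na < Li < Be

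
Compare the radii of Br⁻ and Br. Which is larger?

Forming Br⁻ adds 1 electron to Br. More electron–electron repulsion in the same shell, with unchanged nuclear charge, lets the cloud expand.
An anion is larger than its parent atom: Br⁻ > Br.

Br⁻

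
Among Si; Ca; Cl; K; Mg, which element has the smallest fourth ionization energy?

Si

Consider each +3 ion: Si³⁺ still has 1 valence electron; Ca³⁺ is already 1 electron into the core; Cl³⁺ still has 4 valence electrons; K³⁺ is already 2 electrons into the core; Mg³⁺ is already 1 electron into the core.
Core electrons are held far more tightly than valence electrons, so K, Ca and Mg top the IE_4 order.
Valence configurations: Si³⁺ [Ne]3s¹, Cl³⁺ [Ne]3s²3p².
Tabulated IE_4 (kJ/mol): Si 4356, Ca 6491, Cl 5159, K 5877, Mg 10543.
Putting it together, IE_4: Si < Cl < K < Ca < Mg.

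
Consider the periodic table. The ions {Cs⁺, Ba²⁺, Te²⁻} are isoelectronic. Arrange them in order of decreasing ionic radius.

Te²⁻, Cs⁺, Ba²⁺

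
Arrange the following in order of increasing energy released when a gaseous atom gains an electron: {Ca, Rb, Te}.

Adding an electron releases more energy for atoms nearer the top right (short of the noble gases).
Neither a single period nor a single group — weigh both effects.
Rb > Ca: this pair runs against the simple trend — see the exception note.
Te > Rb: both are in period 5; the period trend gives Te the larger value.
Note the exception: Rb has a higher electron affinity than Ca, contrary to the simple trend — adding an electron to Ca (ns²) has to open a new, higher-energy np subshell, which is unfavourable.
Approximate values (kJ/mol): Ca 2, Rb 47, Te 190.
So from lowest to highest: Ca < Rb < Te.

Ca, Rb, Te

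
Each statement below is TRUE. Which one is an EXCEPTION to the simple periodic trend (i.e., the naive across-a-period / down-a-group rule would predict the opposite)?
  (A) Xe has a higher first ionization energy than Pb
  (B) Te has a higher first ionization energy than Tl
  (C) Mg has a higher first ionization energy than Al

(C)

The general trend: first ionization energy increases across a period and decreases down a group.
(A) Xe (period 5, group 18) vs Pb (period 6, group 14): the stated order agrees with the simple trend.
(B) Te (period 5, group 16) vs Tl (period 6, group 13): the stated order agrees with the simple trend.
(C) Mg (period 3, group 2) vs Al (period 3, group 13): the stated order contradicts the simple trend.
The exception is (C): Al's single 3p electron is easier to remove than one from Mg's filled 3s².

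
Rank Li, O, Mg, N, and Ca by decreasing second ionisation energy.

After 1 electron has been removed, what remains? Li⁺ is the bare [He] core; O⁺ still has 5 valence electrons; Mg⁺ still has 1 valence electron; N⁺ still has 4 valence electrons; Ca⁺ still has 1 valence electron.
Pulling an electron out of a noble-gas core costs far more than removing a remaining valence electron, so Li sits at the high end of IE_2.
Valence configurations: O⁺ [He]2s²2p³, Mg⁺ [Ne]3s¹, N⁺ [He]2s²2p², Ca⁺ [Ar]4s¹.
Approximate IE_2 values (kJ/mol): Li 7298, O 3388, Mg 1451, N 2856, Ca 1145.
Putting it together, IE_2: Ca < Mg < N < O < Li.

Li, O, N, Mg, Ca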